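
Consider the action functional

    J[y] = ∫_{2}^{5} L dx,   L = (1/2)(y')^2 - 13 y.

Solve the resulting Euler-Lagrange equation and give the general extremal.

The Lagrangian is L = (1/2)(y')^2 - 13 y.
∂L/∂y = -13.
∂L/∂y' = y'.
The Euler-Lagrange equation d/dx(∂L/∂y') − ∂L/∂y = 0 becomes:
    y'' + 13 = 0
General solution: y(x) = -(13/2) x^2 + A x + B, where A and B are arbitrary constants fixed by the endpoint conditions.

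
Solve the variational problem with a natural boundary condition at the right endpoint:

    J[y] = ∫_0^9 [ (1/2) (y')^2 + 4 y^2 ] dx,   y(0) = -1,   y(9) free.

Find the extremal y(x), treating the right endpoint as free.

The Lagrangian L = (1/2) (y')^2 + 4 y^2 gives
    ∂L/∂y = 8 y,   ∂L/∂y' = y'.
Euler-Lagrange: y'' − 8 y = 0.
With k = sqrt(8), the general solution is
    y(x) = A cosh(sqrt(8) x) + B sinh(sqrt(8) x).
Fixed left endpoint y(0) = -1 ⇒ A = -1.
The right endpoint x = 9 is free, so the natural (transversality) condition is ∂L/∂y' |_{x=9} = 0, i.e. y'(9) = 0.
Compute y'(x) = A k sinh(k x) + B k cosh(k x), so
    y'(9) = A k sinh(k·9) + B k cosh(k·9) = 0
    ⇒ B = −A tanh(k·9) = tanh(sqrt(8)·9).
Therefore the extremal is
    y(x) = −cosh(sqrt(8) x) + tanh(sqrt(8)·9) sinh(sqrt(8) x).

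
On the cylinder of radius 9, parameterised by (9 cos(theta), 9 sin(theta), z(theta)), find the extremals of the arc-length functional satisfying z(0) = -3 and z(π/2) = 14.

Parameterise the cylinder of radius R = 9 as
    r(θ) = (9 cos θ, 9 sin θ, z(θ)).
The arc-length element is
    ds = sqrt(81 + (dz/dθ)^2) dθ,
so the Lagrangian is L = sqrt(81 + z'^2).
L depends on z' only, not on z or θ, so ∂L/∂z = 0 and
    ∂L/∂z' = z' / sqrt(81 + z'^2).
The Euler-Lagrange equation gives
    d/dθ( z' / sqrt(81 + z'^2) ) = 0,
so z' is constant. Integrating once:
    z(θ) = a θ + b,
a helix on the cylinder (a straight line when the cylinder is unrolled). The constants a, b are determined by the endpoint conditions.
With endpoint conditions z(0) = -3 and z(π/2) = 14: from z(0) = b we get b = -3, and a·π/2 + -3 = 14 gives a = 34/π, so
    z(θ) = (34/π) θ − 3.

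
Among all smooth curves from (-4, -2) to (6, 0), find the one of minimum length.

Arc-length functional: J[y] = ∫ sqrt(1 + (y')^2) dx.
Lagrangian L = sqrt(1 + (y')^2) has no explicit y dependence, so ∂L/∂y = 0 and the Euler-Lagrange equation gives
    d/dx( y' / sqrt(1 + (y')^2) ) = 0  ⇒  y' / sqrt(1 + (y')^2) = const.
Hence y' is constant, so y(x) is affine.
Fitting the endpoints (-4, -2) and (6, 0):
    slope m = (0 − (-2)) / (6 − (-4)) = 1/5,
    intercept c = (-2) − m·(-4) = -6/5.
Extremal: y(x) = (1/5) x - 6/5.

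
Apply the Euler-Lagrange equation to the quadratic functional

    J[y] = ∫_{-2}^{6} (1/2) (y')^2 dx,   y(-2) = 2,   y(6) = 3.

The Lagrangian is L = (1/2) (y')^2.
Compute ∂L/∂y = 0, ∂L/∂y' = y'.
The Euler-Lagrange equation d/dx(∂L/∂y') − ∂L/∂y = 0 reduces to
    y'' = 0.
Its general solution is
    y(x) = A x + B,
with A, B fixed by the endpoint conditions.
Applying the endpoint conditions y(-2) = 2 and y(6) = 3: solve A·-2 + B = 2 and A·6 + B = 3. Subtracting gives A(6 − -2) = 3 − 2, so A = 1/8, and B = 2 − A·-2 = 9/4. Therefore
    y(x) = (1/8) x + 9/4.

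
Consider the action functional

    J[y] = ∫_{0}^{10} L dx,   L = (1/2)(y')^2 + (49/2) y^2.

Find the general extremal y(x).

The Lagrangian is L = (1/2)(y')^2 + (49/2) y^2.
∂L/∂y = 49y.
∂L/∂y' = y'.
The Euler-Lagrange equation d/dx(∂L/∂y') − ∂L/∂y = 0 becomes:
    y'' - 49 y = 0
General solution: y(x) = A e^(7x) + B e^(-7x), where A and B are arbitrary constants fixed by the endpoint conditions.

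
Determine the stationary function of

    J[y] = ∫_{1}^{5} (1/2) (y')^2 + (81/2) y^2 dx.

The Lagrangian is L = (1/2) (y')^2 + (81/2) y^2.
Compute ∂L/∂y = 81y, ∂L/∂y' = y'.
The Euler-Lagrange equation d/dx(∂L/∂y') − ∂L/∂y = 0 reduces to
    y'' − 81 y = 0.
Its general solution is
    y(x) = A e^(9x) + B e^(−9x),
with A, B fixed by the endpoint conditions.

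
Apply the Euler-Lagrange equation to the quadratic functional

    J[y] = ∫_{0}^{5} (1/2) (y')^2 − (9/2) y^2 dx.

The Lagrangian is L = (1/2) (y')^2 − (9/2) y^2.
Compute ∂L/∂y = -9y, ∂L/∂y' = y'.
The Euler-Lagrange equation d/dx(∂L/∂y') − ∂L/∂y = 0 reduces to
    y'' + 9 y = 0.
Its general solution is
    y(x) = A sin(3x) + B cos(3x),
with A, B fixed by the endpoint conditions.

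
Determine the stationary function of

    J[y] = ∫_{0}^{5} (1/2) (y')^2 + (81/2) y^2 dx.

The Lagrangian is L = (1/2) (y')^2 + (81/2) y^2.
Compute ∂L/∂y = 81y, ∂L/∂y' = y'.
The Euler-Lagrange equation d/dx(∂L/∂y') − ∂L/∂y = 0 reduces to
    y'' − 81 y = 0.
Its general solution is
    y(x) = A e^(9x) + B e^(−9x),
with A, B fixed by the endpoint conditions.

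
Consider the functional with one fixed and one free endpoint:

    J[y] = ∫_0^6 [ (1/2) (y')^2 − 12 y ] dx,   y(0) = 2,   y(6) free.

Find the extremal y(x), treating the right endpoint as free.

The Lagrangian L = (1/2) (y')^2 − 12 y gives
    ∂L/∂y = −12,   ∂L/∂y' = y'.
Euler-Lagrange: d/dx(y') − (−12) = 0, i.e. y'' + 12 = 0, so
    y(x) = −(12/2) x^2 + C1 x + C2.
Fixed left endpoint y(0) = 2 ⇒ C2 = 2.
The right endpoint x = 6 is free, so the natural (transversality) condition is ∂L/∂y' |_{x=6} = 0, i.e. y'(6) = 0.
Compute y'(x) = −12 x + C1, so y'(6) = −72 + C1 = 0 ⇒ C1 = 72.
Therefore the extremal is
    y(x) = −6 x^2 + 72 x + 2.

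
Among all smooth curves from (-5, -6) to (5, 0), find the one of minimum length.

Arc-length functional: J[y] = ∫ sqrt(1 + (y')^2) dx.
Lagrangian L = sqrt(1 + (y')^2) has no explicit y dependence, so ∂L/∂y = 0 and the Euler-Lagrange equation gives
    d/dx( y' / sqrt(1 + (y')^2) ) = 0  ⇒  y' / sqrt(1 + (y')^2) = const.
Hence y' is constant, so y(x) is affine.
Fitting the endpoints (-5, -6) and (5, 0):
    slope m = (0 − (-6)) / (5 − (-5)) = 3/5,
    intercept c = (-6) − m·(-5) = -3.
Extremal: y(x) = (3/5) x - 3.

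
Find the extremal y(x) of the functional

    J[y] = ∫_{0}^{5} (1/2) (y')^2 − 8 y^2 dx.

The Lagrangian is L = (1/2) (y')^2 − 8 y^2.
Compute ∂L/∂y = -16y, ∂L/∂y' = y'.
The Euler-Lagrange equation d/dx(∂L/∂y') − ∂L/∂y = 0 reduces to
    y'' + 16 y = 0.
Its general solution is
    y(x) = A sin(4x) + B cos(4x),
with A, B fixed by the endpoint conditions.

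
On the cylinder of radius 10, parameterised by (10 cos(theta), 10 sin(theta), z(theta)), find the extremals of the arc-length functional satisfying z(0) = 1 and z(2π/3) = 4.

Parameterise the cylinder of radius R = 10 as
    r(θ) = (10 cos θ, 10 sin θ, z(θ)).
The arc-length element is
    ds = sqrt(100 + (dz/dθ)^2) dθ,
so the Lagrangian is L = sqrt(100 + z'^2).
L depends on z' only, not on z or θ, so ∂L/∂z = 0 and
    ∂L/∂z' = z' / sqrt(100 + z'^2).
The Euler-Lagrange equation gives
    d/dθ( z' / sqrt(100 + z'^2) ) = 0,
so z' is constant. Integrating once:
    z(θ) = a θ + b,
a helix on the cylinder (a straight line when the cylinder is unrolled). The constants a, b are determined by the endpoint conditions.
With endpoint conditions z(0) = 1 and z(2π/3) = 4: from z(0) = b we get b = 1, and a·2π/3 + 1 = 4 gives a = 9/(2π), so
    z(θ) = (9/(2π)) θ + 1.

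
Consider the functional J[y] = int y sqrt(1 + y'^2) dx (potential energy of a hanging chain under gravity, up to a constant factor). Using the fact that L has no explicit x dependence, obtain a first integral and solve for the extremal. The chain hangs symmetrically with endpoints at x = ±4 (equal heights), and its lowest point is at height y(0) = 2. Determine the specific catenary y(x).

The Lagrangian L(y, y') = y sqrt(1 + y'^2) has no explicit x dependence, so the Beltrami identity applies:
    L − y' ∂L/∂y' = C.
Compute ∂L/∂y' = y · y' / sqrt(1 + y'^2). Then
    L − y' ∂L/∂y'
    = y sqrt(1 + y'^2) − y · y'^2 / sqrt(1 + y'^2)
    = y (1 + y'^2 − y'^2) / sqrt(1 + y'^2)
    = y / sqrt(1 + y'^2) = C.
Squaring gives y^2 = C^2 (1 + y'^2), i.e.
    y'^2 = y^2 / C^2 − 1.
Separating variables,
    dy / sqrt(y^2 − C^2) = dx / C,
and integrating gives arccosh(y / C) = (x − a)/C, so
    y(x) = C cosh((x − a)/C),
the catenary. The constants C and a are fixed by the two endpoint conditions (and, for the hanging-chain problem, the length constraint selects C).
Now fit the given data. The endpoints x = ±4 are symmetric at equal height, so the catenary is even about its minimum: a = 0 and y(x) = C cosh(x/C). The lowest point is y(0) = C cosh(0) = C, and we are told y(0) = 2, so C = 2. Therefore
    y(x) = 2 cosh(x/2),
and at the endpoints
    y(±4) = 2 cosh(4/2).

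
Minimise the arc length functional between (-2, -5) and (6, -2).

Arc-length functional: J[y] = ∫ sqrt(1 + (y')^2) dx.
Lagrangian L = sqrt(1 + (y')^2) has no explicit y dependence, so ∂L/∂y = 0 and the Euler-Lagrange equation gives
    d/dx( y' / sqrt(1 + (y')^2) ) = 0  ⇒  y' / sqrt(1 + (y')^2) = const.
Hence y' is constant, so y(x) is affine.
Fitting the endpoints (-2, -5) and (6, -2):
    slope m = ((-2) − (-5)) / (6 − (-2)) = 3/8,
    intercept c = (-5) − m·(-2) = -17/4.
Extremal: y(x) = (3/8) x - 17/4.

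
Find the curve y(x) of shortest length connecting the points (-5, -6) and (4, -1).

Arc-length functional: J[y] = ∫ sqrt(1 + (y')^2) dx.
Lagrangian L = sqrt(1 + (y')^2) has no explicit y dependence, so ∂L/∂y = 0 and the Euler-Lagrange equation gives
    d/dx( y' / sqrt(1 + (y')^2) ) = 0  ⇒  y' / sqrt(1 + (y')^2) = const.
Hence y' is constant, so y(x) is affine.
Fitting the endpoints (-5, -6) and (4, -1):
    slope m = ((-1) − (-6)) / (4 − (-5)) = 5/9,
    intercept c = (-6) − m·(-5) = -29/9.
Extremal: y(x) = (5/9) x - 29/9.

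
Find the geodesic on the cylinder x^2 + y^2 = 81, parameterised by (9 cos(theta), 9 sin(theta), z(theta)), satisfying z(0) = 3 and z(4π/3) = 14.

Parameterise the cylinder of radius R = 9 as
    r(θ) = (9 cos θ, 9 sin θ, z(θ)).
The arc-length element is
    ds = sqrt(81 + (dz/dθ)^2) dθ,
so the Lagrangian is L = sqrt(81 + z'^2).
L depends on z' only, not on z or θ, so ∂L/∂z = 0 and
    ∂L/∂z' = z' / sqrt(81 + z'^2).
The Euler-Lagrange equation gives
    d/dθ( z' / sqrt(81 + z'^2) ) = 0,
so z' is constant. Integrating once:
    z(θ) = a θ + b,
a helix on the cylinder (a straight line when the cylinder is unrolled). The constants a, b are determined by the endpoint conditions.
With endpoint conditions z(0) = 3 and z(4π/3) = 14: from z(0) = b we get b = 3, and a·4π/3 + 3 = 14 gives a = 33/(4π), so
    z(θ) = (33/(4π)) θ + 3.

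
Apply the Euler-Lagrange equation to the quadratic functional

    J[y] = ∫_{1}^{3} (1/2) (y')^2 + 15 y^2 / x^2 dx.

The Lagrangian is L = (1/2) (y')^2 + 15 y^2 / x^2.
Compute ∂L/∂y = 30y/x^2, ∂L/∂y' = y'.
The Euler-Lagrange equation d/dx(∂L/∂y') − ∂L/∂y = 0 reduces to
    y'' − 30/x^2 · y = 0  (x > 0).
Its general solution is
    y(x) = A x^6 + B x^(-5),
with A, B fixed by the endpoint conditions.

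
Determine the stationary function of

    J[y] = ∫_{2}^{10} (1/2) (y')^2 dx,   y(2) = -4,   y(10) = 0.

The Lagrangian is L = (1/2) (y')^2.
Compute ∂L/∂y = 0, ∂L/∂y' = y'.
The Euler-Lagrange equation d/dx(∂L/∂y') − ∂L/∂y = 0 reduces to
    y'' = 0.
Its general solution is
    y(x) = A x + B,
with A, B fixed by the endpoint conditions.
Applying the endpoint conditions y(2) = -4 and y(10) = 0: solve A·2 + B = -4 and A·10 + B = 0. Subtracting gives A(10 − 2) = 0 − -4, so A = 1/2, and B = -4 − A·2 = -5. Therefore
    y(x) = (1/2) x - 5.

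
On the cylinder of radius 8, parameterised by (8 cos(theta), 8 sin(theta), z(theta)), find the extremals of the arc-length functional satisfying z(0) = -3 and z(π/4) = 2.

Parameterise the cylinder of radius R = 8 as
    r(θ) = (8 cos θ, 8 sin θ, z(θ)).
The arc-length element is
    ds = sqrt(64 + (dz/dθ)^2) dθ,
so the Lagrangian is L = sqrt(64 + z'^2).
L depends on z' only, not on z or θ, so ∂L/∂z = 0 and
    ∂L/∂z' = z' / sqrt(64 + z'^2).
The Euler-Lagrange equation gives
    d/dθ( z' / sqrt(64 + z'^2) ) = 0,
so z' is constant. Integrating once:
    z(θ) = a θ + b,
a helix on the cylinder (a straight line when the cylinder is unrolled). The constants a, b are determined by the endpoint conditions.
With endpoint conditions z(0) = -3 and z(π/4) = 2: from z(0) = b we get b = -3, and a·π/4 + -3 = 2 gives a = 20/π, so
    z(θ) = (20/π) θ − 3.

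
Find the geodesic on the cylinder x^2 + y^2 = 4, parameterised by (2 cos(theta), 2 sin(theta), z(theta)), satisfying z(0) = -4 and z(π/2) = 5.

Parameterise the cylinder of radius R = 2 as
    r(θ) = (2 cos θ, 2 sin θ, z(θ)).
The arc-length element is
    ds = sqrt(4 + (dz/dθ)^2) dθ,
so the Lagrangian is L = sqrt(4 + z'^2).
L depends on z' only, not on z or θ, so ∂L/∂z = 0 and
    ∂L/∂z' = z' / sqrt(4 + z'^2).
The Euler-Lagrange equation gives
    d/dθ( z' / sqrt(4 + z'^2) ) = 0,
so z' is constant. Integrating once:
    z(θ) = a θ + b,
a helix on the cylinder (a straight line when the cylinder is unrolled). The constants a, b are determined by the endpoint conditions.
With endpoint conditions z(0) = -4 and z(π/2) = 5: from z(0) = b we get b = -4, and a·π/2 + -4 = 5 gives a = 18/π, so
    z(θ) = (18/π) θ − 4.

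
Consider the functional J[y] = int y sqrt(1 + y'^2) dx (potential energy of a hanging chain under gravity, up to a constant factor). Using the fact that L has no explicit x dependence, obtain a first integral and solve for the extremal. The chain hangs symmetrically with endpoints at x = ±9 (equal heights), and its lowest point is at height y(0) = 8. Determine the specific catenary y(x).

The Lagrangian L(y, y') = y sqrt(1 + y'^2) has no explicit x dependence, so the Beltrami identity applies:
    L − y' ∂L/∂y' = C.
Compute ∂L/∂y' = y · y' / sqrt(1 + y'^2). Then
    L − y' ∂L/∂y'
    = y sqrt(1 + y'^2) − y · y'^2 / sqrt(1 + y'^2)
    = y (1 + y'^2 − y'^2) / sqrt(1 + y'^2)
    = y / sqrt(1 + y'^2) = C.
Squaring gives y^2 = C^2 (1 + y'^2), i.e.
    y'^2 = y^2 / C^2 − 1.
Separating variables,
    dy / sqrt(y^2 − C^2) = dx / C,
and integrating gives arccosh(y / C) = (x − a)/C, so
    y(x) = C cosh((x − a)/C),
the catenary. The constants C and a are fixed by the two endpoint conditions (and, for the hanging-chain problem, the length constraint selects C).
Now fit the given data. The endpoints x = ±9 are symmetric at equal height, so the catenary is even about its minimum: a = 0 and y(x) = C cosh(x/C). The lowest point is y(0) = C cosh(0) = C, and we are told y(0) = 8, so C = 8. Therefore
    y(x) = 8 cosh(x/8),
and at the endpoints
    y(±9) = 8 cosh(9/8).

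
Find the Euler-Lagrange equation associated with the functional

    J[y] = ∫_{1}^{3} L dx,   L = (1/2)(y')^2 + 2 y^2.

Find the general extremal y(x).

The Lagrangian is L = (1/2)(y')^2 + 2 y^2.
∂L/∂y = 4y.
∂L/∂y' = y'.
The Euler-Lagrange equation d/dx(∂L/∂y') − ∂L/∂y = 0 becomes:
    y'' - 4 y = 0
General solution: y(x) = A e^(2x) + B e^(-2x), where A and B are arbitrary constants fixed by the endpoint conditions.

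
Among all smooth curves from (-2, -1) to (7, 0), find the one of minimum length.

Arc-length functional: J[y] = ∫ sqrt(1 + (y')^2) dx.
Lagrangian L = sqrt(1 + (y')^2) has no explicit y dependence, so ∂L/∂y = 0 and the Euler-Lagrange equation gives
    d/dx( y' / sqrt(1 + (y')^2) ) = 0  ⇒  y' / sqrt(1 + (y')^2) = const.
Hence y' is constant, so y(x) is affine.
Fitting the endpoints (-2, -1) and (7, 0):
    slope m = (0 − (-1)) / (7 − (-2)) = 1/9,
    intercept c = (-1) − m·(-2) = -7/9.
Extremal: y(x) = (1/9) x - 7/9.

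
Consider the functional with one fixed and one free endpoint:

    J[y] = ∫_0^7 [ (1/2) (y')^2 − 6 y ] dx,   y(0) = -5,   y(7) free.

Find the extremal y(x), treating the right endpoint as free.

The Lagrangian L = (1/2) (y')^2 − 6 y gives
    ∂L/∂y = −6,   ∂L/∂y' = y'.
Euler-Lagrange: d/dx(y') − (−6) = 0, i.e. y'' + 6 = 0, so
    y(x) = −(6/2) x^2 + C1 x + C2.
Fixed left endpoint y(0) = -5 ⇒ C2 = -5.
The right endpoint x = 7 is free, so the natural (transversality) condition is ∂L/∂y' |_{x=7} = 0, i.e. y'(7) = 0.
Compute y'(x) = −6 x + C1, so y'(7) = −42 + C1 = 0 ⇒ C1 = 42.
Therefore the extremal is
    y(x) = −3 x^2 + 42 x − 5.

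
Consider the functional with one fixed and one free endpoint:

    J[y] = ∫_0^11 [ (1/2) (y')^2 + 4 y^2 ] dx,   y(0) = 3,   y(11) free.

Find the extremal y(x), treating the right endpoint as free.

The Lagrangian L = (1/2) (y')^2 + 4 y^2 gives
    ∂L/∂y = 8 y,   ∂L/∂y' = y'.
Euler-Lagrange: y'' − 8 y = 0.
With k = sqrt(8), the general solution is
    y(x) = A cosh(sqrt(8) x) + B sinh(sqrt(8) x).
Fixed left endpoint y(0) = 3 ⇒ A = 3.
The right endpoint x = 11 is free, so the natural (transversality) condition is ∂L/∂y' |_{x=11} = 0, i.e. y'(11) = 0.
Compute y'(x) = A k sinh(k x) + B k cosh(k x), so
    y'(11) = A k sinh(k·11) + B k cosh(k·11) = 0
    ⇒ B = −A tanh(k·11) = − 3 tanh(sqrt(8)·11).
Therefore the extremal is
    y(x) = 3 cosh(sqrt(8) x) − 3 tanh(sqrt(8)·11) sinh(sqrt(8) x).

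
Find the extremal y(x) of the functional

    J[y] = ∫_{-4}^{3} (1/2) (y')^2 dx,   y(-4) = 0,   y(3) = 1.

The Lagrangian is L = (1/2) (y')^2.
Compute ∂L/∂y = 0, ∂L/∂y' = y'.
The Euler-Lagrange equation d/dx(∂L/∂y') − ∂L/∂y = 0 reduces to
    y'' = 0.
Its general solution is
    y(x) = A x + B,
with A, B fixed by the endpoint conditions.
Applying the endpoint conditions y(-4) = 0 and y(3) = 1: solve A·-4 + B = 0 and A·3 + B = 1. Subtracting gives A(3 − -4) = 1 − 0, so A = 1/7, and B = 0 − A·-4 = 4/7. Therefore
    y(x) = (1/7) x + 4/7.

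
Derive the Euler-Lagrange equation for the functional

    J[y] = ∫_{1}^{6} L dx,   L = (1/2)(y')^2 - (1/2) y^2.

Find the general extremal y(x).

The Lagrangian is L = (1/2)(y')^2 - (1/2) y^2.
∂L/∂y = -y.
∂L/∂y' = y'.
The Euler-Lagrange equation d/dx(∂L/∂y') − ∂L/∂y = 0 becomes:
    y'' + y = 0
General solution: y(x) = A sin(x) + B cos(x), where A and B are arbitrary constants fixed by the endpoint conditions.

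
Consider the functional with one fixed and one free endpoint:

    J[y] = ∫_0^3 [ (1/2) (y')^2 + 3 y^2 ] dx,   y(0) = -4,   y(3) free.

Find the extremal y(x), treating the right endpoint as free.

The Lagrangian L = (1/2) (y')^2 + 3 y^2 gives
    ∂L/∂y = 6 y,   ∂L/∂y' = y'.
Euler-Lagrange: y'' − 6 y = 0.
With k = sqrt(6), the general solution is
    y(x) = A cosh(sqrt(6) x) + B sinh(sqrt(6) x).
Fixed left endpoint y(0) = -4 ⇒ A = -4.
The right endpoint x = 3 is free, so the natural (transversality) condition is ∂L/∂y' |_{x=3} = 0, i.e. y'(3) = 0.
Compute y'(x) = A k sinh(k x) + B k cosh(k x), so
    y'(3) = A k sinh(k·3) + B k cosh(k·3) = 0
    ⇒ B = −A tanh(k·3) = 4 tanh(sqrt(6)·3).
Therefore the extremal is
    y(x) = −4 cosh(sqrt(6) x) + 4 tanh(sqrt(6)·3) sinh(sqrt(6) x).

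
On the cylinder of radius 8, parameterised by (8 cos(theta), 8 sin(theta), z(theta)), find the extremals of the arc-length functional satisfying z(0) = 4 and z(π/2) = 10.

Parameterise the cylinder of radius R = 8 as
    r(θ) = (8 cos θ, 8 sin θ, z(θ)).
The arc-length element is
    ds = sqrt(64 + (dz/dθ)^2) dθ,
so the Lagrangian is L = sqrt(64 + z'^2).
L depends on z' only, not on z or θ, so ∂L/∂z = 0 and
    ∂L/∂z' = z' / sqrt(64 + z'^2).
The Euler-Lagrange equation gives
    d/dθ( z' / sqrt(64 + z'^2) ) = 0,
so z' is constant. Integrating once:
    z(θ) = a θ + b,
a helix on the cylinder (a straight line when the cylinder is unrolled). The constants a, b are determined by the endpoint conditions.
With endpoint conditions z(0) = 4 and z(π/2) = 10: from z(0) = b we get b = 4, and a·π/2 + 4 = 10 gives a = 12/π, so
    z(θ) = (12/π) θ + 4.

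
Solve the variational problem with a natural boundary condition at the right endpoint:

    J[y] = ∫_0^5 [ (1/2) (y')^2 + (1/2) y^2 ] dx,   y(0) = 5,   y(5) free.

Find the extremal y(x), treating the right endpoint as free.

The Lagrangian L = (1/2) (y')^2 + (1/2) y^2 gives
    ∂L/∂y = 1 y,   ∂L/∂y' = y'.
Euler-Lagrange: y'' − y = 0.
With k = 1, the general solution is
    y(x) = A cosh(x) + B sinh(x).
Fixed left endpoint y(0) = 5 ⇒ A = 5.
The right endpoint x = 5 is free, so the natural (transversality) condition is ∂L/∂y' |_{x=5} = 0, i.e. y'(5) = 0.
Compute y'(x) = A k sinh(k x) + B k cosh(k x), so
    y'(5) = A k sinh(k·5) + B k cosh(k·5) = 0
    ⇒ B = −A tanh(k·5) = − 5 tanh(1·5).
Therefore the extremal is
    y(x) = 5 cosh(1 x) − 5 tanh(1·5) sinh(1 x).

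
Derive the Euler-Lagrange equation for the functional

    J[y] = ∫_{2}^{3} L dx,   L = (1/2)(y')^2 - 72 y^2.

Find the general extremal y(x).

The Lagrangian is L = (1/2)(y')^2 - 72 y^2.
∂L/∂y = -144y.
∂L/∂y' = y'.
The Euler-Lagrange equation d/dx(∂L/∂y') − ∂L/∂y = 0 becomes:
    y'' + 144 y = 0
General solution: y(x) = A sin(12x) + B cos(12x), where A and B are arbitrary constants fixed by the endpoint conditions.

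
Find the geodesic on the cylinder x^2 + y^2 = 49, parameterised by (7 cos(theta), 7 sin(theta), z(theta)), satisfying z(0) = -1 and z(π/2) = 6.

Parameterise the cylinder of radius R = 7 as
    r(θ) = (7 cos θ, 7 sin θ, z(θ)).
The arc-length element is
    ds = sqrt(49 + (dz/dθ)^2) dθ,
so the Lagrangian is L = sqrt(49 + z'^2).
L depends on z' only, not on z or θ, so ∂L/∂z = 0 and
    ∂L/∂z' = z' / sqrt(49 + z'^2).
The Euler-Lagrange equation gives
    d/dθ( z' / sqrt(49 + z'^2) ) = 0,
so z' is constant. Integrating once:
    z(θ) = a θ + b,
a helix on the cylinder (a straight line when the cylinder is unrolled). The constants a, b are determined by the endpoint conditions.
With endpoint conditions z(0) = -1 and z(π/2) = 6: from z(0) = b we get b = -1, and a·π/2 + -1 = 6 gives a = 14/π, so
    z(θ) = (14/π) θ − 1.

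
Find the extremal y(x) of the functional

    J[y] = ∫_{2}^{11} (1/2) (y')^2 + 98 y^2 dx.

The Lagrangian is L = (1/2) (y')^2 + 98 y^2.
Compute ∂L/∂y = 196y, ∂L/∂y' = y'.
The Euler-Lagrange equation d/dx(∂L/∂y') − ∂L/∂y = 0 reduces to
    y'' − 196 y = 0.
Its general solution is
    y(x) = A e^(14x) + B e^(−14x),
with A, B fixed by the endpoint conditions.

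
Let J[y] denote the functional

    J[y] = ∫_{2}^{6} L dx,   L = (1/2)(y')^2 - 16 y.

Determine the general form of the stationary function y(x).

The Lagrangian is L = (1/2)(y')^2 - 16 y.
∂L/∂y = -16.
∂L/∂y' = y'.
The Euler-Lagrange equation d/dx(∂L/∂y') − ∂L/∂y = 0 becomes:
    y'' + 16 = 0
General solution: y(x) = -8 x^2 + A x + B, where A and B are arbitrary constants fixed by the endpoint conditions.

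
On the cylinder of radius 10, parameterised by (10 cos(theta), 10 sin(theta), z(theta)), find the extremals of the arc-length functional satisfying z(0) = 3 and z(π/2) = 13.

Parameterise the cylinder of radius R = 10 as
    r(θ) = (10 cos θ, 10 sin θ, z(θ)).
The arc-length element is
    ds = sqrt(100 + (dz/dθ)^2) dθ,
so the Lagrangian is L = sqrt(100 + z'^2).
L depends on z' only, not on z or θ, so ∂L/∂z = 0 and
    ∂L/∂z' = z' / sqrt(100 + z'^2).
The Euler-Lagrange equation gives
    d/dθ( z' / sqrt(100 + z'^2) ) = 0,
so z' is constant. Integrating once:
    z(θ) = a θ + b,
a helix on the cylinder (a straight line when the cylinder is unrolled). The constants a, b are determined by the endpoint conditions.
With endpoint conditions z(0) = 3 and z(π/2) = 13: from z(0) = b we get b = 3, and a·π/2 + 3 = 13 gives a = 20/π, so
    z(θ) = (20/π) θ + 3.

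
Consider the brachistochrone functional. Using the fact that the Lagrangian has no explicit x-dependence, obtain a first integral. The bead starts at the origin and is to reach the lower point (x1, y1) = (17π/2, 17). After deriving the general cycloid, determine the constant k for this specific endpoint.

The Lagrangian L = sqrt((1 + y'^2) / y) has no explicit x dependence, so the Beltrami identity applies:
    L − y' ∂L/∂y' = C.
Compute ∂L/∂y' = y' / sqrt(y (1 + y'^2)).
Substitute:
    sqrt((1 + y'^2)/y) − y'·y' / sqrt(y (1 + y'^2))
    = (1 + y'^2) / sqrt(y (1 + y'^2)) − y'^2 / sqrt(y (1 + y'^2))
    = 1 / sqrt(y (1 + y'^2)) = C.
Squaring and rearranging gives the first integral
    y (1 + y'^2) = 1/C^2 =: k   (constant).
Solving this first-order ODE by the substitution
    y = (k/2)(1 − cos θ)
yields the cycloid parameterisation
    x(θ) = (k/2)(θ − sin θ),   y(θ) = (k/2)(1 − cos θ).
The constant k is fixed by the endpoint condition.
Now fit the given lower endpoint (x1, y1) = (17π/2, 17). At the bottom of the first arch (θ = π), the parametric equations give
    y(π) = (k/2)(1 − cos π) = k,
    x(π) = (k/2)(π − sin π) = kπ/2.
Matching y(π) = 17 gives k = 17, consistent with x(π) = 17π/2. Therefore the specific cycloid is
    x(θ) = (17/2)(θ − sin θ),   y(θ) = (17/2)(1 − cos θ).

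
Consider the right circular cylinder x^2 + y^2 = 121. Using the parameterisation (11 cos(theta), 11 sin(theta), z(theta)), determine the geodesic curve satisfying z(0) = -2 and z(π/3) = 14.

Parameterise the cylinder of radius R = 11 as
    r(θ) = (11 cos θ, 11 sin θ, z(θ)).
The arc-length element is
    ds = sqrt(121 + (dz/dθ)^2) dθ,
so the Lagrangian is L = sqrt(121 + z'^2).
L depends on z' only, not on z or θ, so ∂L/∂z = 0 and
    ∂L/∂z' = z' / sqrt(121 + z'^2).
The Euler-Lagrange equation gives
    d/dθ( z' / sqrt(121 + z'^2) ) = 0,
so z' is constant. Integrating once:
    z(θ) = a θ + b,
a helix on the cylinder (a straight line when the cylinder is unrolled). The constants a, b are determined by the endpoint conditions.
With endpoint conditions z(0) = -2 and z(π/3) = 14: from z(0) = b we get b = -2, and a·π/3 + -2 = 14 gives a = 48/π, so
    z(θ) = (48/π) θ − 2.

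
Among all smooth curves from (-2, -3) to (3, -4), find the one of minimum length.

Arc-length functional: J[y] = ∫ sqrt(1 + (y')^2) dx.
Lagrangian L = sqrt(1 + (y')^2) has no explicit y dependence, so ∂L/∂y = 0 and the Euler-Lagrange equation gives
    d/dx( y' / sqrt(1 + (y')^2) ) = 0  ⇒  y' / sqrt(1 + (y')^2) = const.
Hence y' is constant, so y(x) is affine.
Fitting the endpoints (-2, -3) and (3, -4):
    slope m = ((-4) − (-3)) / (3 − (-2)) = -1/5,
    intercept c = (-3) − m·(-2) = -17/5.
Extremal: y(x) = (-1/5) x - 17/5.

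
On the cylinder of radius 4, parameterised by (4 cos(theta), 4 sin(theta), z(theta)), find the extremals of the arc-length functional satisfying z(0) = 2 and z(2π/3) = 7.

Parameterise the cylinder of radius R = 4 as
    r(θ) = (4 cos θ, 4 sin θ, z(θ)).
The arc-length element is
    ds = sqrt(16 + (dz/dθ)^2) dθ,
so the Lagrangian is L = sqrt(16 + z'^2).
L depends on z' only, not on z or θ, so ∂L/∂z = 0 and
    ∂L/∂z' = z' / sqrt(16 + z'^2).
The Euler-Lagrange equation gives
    d/dθ( z' / sqrt(16 + z'^2) ) = 0,
so z' is constant. Integrating once:
    z(θ) = a θ + b,
a helix on the cylinder (a straight line when the cylinder is unrolled). The constants a, b are determined by the endpoint conditions.
With endpoint conditions z(0) = 2 and z(2π/3) = 7: from z(0) = b we get b = 2, and a·2π/3 + 2 = 7 gives a = 15/(2π), so
    z(θ) = (15/(2π)) θ + 2.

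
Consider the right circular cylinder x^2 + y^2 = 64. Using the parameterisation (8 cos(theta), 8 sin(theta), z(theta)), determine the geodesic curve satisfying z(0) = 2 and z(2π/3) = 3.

Parameterise the cylinder of radius R = 8 as
    r(θ) = (8 cos θ, 8 sin θ, z(θ)).
The arc-length element is
    ds = sqrt(64 + (dz/dθ)^2) dθ,
so the Lagrangian is L = sqrt(64 + z'^2).
L depends on z' only, not on z or θ, so ∂L/∂z = 0 and
    ∂L/∂z' = z' / sqrt(64 + z'^2).
The Euler-Lagrange equation gives
    d/dθ( z' / sqrt(64 + z'^2) ) = 0,
so z' is constant. Integrating once:
    z(θ) = a θ + b,
a helix on the cylinder (a straight line when the cylinder is unrolled). The constants a, b are determined by the endpoint conditions.
With endpoint conditions z(0) = 2 and z(2π/3) = 3: from z(0) = b we get b = 2, and a·2π/3 + 2 = 3 gives a = 3/(2π), so
    z(θ) = (3/(2π)) θ + 2.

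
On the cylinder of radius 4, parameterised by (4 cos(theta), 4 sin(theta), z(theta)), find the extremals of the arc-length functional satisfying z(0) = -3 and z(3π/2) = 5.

Parameterise the cylinder of radius R = 4 as
    r(θ) = (4 cos θ, 4 sin θ, z(θ)).
The arc-length element is
    ds = sqrt(16 + (dz/dθ)^2) dθ,
so the Lagrangian is L = sqrt(16 + z'^2).
L depends on z' only, not on z or θ, so ∂L/∂z = 0 and
    ∂L/∂z' = z' / sqrt(16 + z'^2).
The Euler-Lagrange equation gives
    d/dθ( z' / sqrt(16 + z'^2) ) = 0,
so z' is constant. Integrating once:
    z(θ) = a θ + b,
a helix on the cylinder (a straight line when the cylinder is unrolled). The constants a, b are determined by the endpoint conditions.
With endpoint conditions z(0) = -3 and z(3π/2) = 5: from z(0) = b we get b = -3, and a·3π/2 + -3 = 5 gives a = 16/(3π), so
    z(θ) = (16/(3π)) θ − 3.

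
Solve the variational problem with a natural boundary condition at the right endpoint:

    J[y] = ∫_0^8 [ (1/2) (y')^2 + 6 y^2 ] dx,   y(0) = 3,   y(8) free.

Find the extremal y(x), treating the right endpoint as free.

The Lagrangian L = (1/2) (y')^2 + 6 y^2 gives
    ∂L/∂y = 12 y,   ∂L/∂y' = y'.
Euler-Lagrange: y'' − 12 y = 0.
With k = sqrt(12), the general solution is
    y(x) = A cosh(sqrt(12) x) + B sinh(sqrt(12) x).
Fixed left endpoint y(0) = 3 ⇒ A = 3.
The right endpoint x = 8 is free, so the natural (transversality) condition is ∂L/∂y' |_{x=8} = 0, i.e. y'(8) = 0.
Compute y'(x) = A k sinh(k x) + B k cosh(k x), so
    y'(8) = A k sinh(k·8) + B k cosh(k·8) = 0
    ⇒ B = −A tanh(k·8) = − 3 tanh(sqrt(12)·8).
Therefore the extremal is
    y(x) = 3 cosh(sqrt(12) x) − 3 tanh(sqrt(12)·8) sinh(sqrt(12) x).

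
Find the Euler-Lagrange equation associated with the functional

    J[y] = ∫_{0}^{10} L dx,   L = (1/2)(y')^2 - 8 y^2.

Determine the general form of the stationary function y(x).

The Lagrangian is L = (1/2)(y')^2 - 8 y^2.
∂L/∂y = -16y.
∂L/∂y' = y'.
The Euler-Lagrange equation d/dx(∂L/∂y') − ∂L/∂y = 0 becomes:
    y'' + 16 y = 0
General solution: y(x) = A sin(4x) + B cos(4x), where A and B are arbitrary constants fixed by the endpoint conditions.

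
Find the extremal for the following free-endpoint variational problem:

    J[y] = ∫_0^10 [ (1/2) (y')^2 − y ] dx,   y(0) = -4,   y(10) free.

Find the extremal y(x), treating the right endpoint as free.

The Lagrangian L = (1/2) (y')^2 − y gives
    ∂L/∂y = −1,   ∂L/∂y' = y'.
Euler-Lagrange: d/dx(y') − (−1) = 0, i.e. y'' + 1 = 0, so
    y(x) = −(1/2) x^2 + C1 x + C2.
Fixed left endpoint y(0) = -4 ⇒ C2 = -4.
The right endpoint x = 10 is free, so the natural (transversality) condition is ∂L/∂y' |_{x=10} = 0, i.e. y'(10) = 0.
Compute y'(x) = −1 x + C1, so y'(10) = −10 + C1 = 0 ⇒ C1 = 10.
Therefore the extremal is
    y(x) = −x^2/2 + 10 x − 4.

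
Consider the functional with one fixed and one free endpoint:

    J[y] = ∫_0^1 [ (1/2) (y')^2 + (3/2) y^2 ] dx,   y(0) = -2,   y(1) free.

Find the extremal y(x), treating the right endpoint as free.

The Lagrangian L = (1/2) (y')^2 + (3/2) y^2 gives
    ∂L/∂y = 3 y,   ∂L/∂y' = y'.
Euler-Lagrange: y'' − 3 y = 0.
With k = sqrt(3), the general solution is
    y(x) = A cosh(sqrt(3) x) + B sinh(sqrt(3) x).
Fixed left endpoint y(0) = -2 ⇒ A = -2.
The right endpoint x = 1 is free, so the natural (transversality) condition is ∂L/∂y' |_{x=1} = 0, i.e. y'(1) = 0.
Compute y'(x) = A k sinh(k x) + B k cosh(k x), so
    y'(1) = A k sinh(k·1) + B k cosh(k·1) = 0
    ⇒ B = −A tanh(k·1) = 2 tanh(sqrt(3)·1).
Therefore the extremal is
    y(x) = −2 cosh(sqrt(3) x) + 2 tanh(sqrt(3)·1) sinh(sqrt(3) x).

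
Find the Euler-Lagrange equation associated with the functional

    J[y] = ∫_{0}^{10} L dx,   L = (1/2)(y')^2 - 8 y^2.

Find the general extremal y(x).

The Lagrangian is L = (1/2)(y')^2 - 8 y^2.
∂L/∂y = -16y.
∂L/∂y' = y'.
The Euler-Lagrange equation d/dx(∂L/∂y') − ∂L/∂y = 0 becomes:
    y'' + 16 y = 0
General solution: y(x) = A sin(4x) + B cos(4x), where A and B are arbitrary constants fixed by the endpoint conditions.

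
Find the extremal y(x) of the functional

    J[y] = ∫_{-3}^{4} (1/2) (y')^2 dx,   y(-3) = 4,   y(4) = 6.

The Lagrangian is L = (1/2) (y')^2.
Compute ∂L/∂y = 0, ∂L/∂y' = y'.
The Euler-Lagrange equation d/dx(∂L/∂y') − ∂L/∂y = 0 reduces to
    y'' = 0.
Its general solution is
    y(x) = A x + B,
with A, B fixed by the endpoint conditions.
Applying the endpoint conditions y(-3) = 4 and y(4) = 6: solve A·-3 + B = 4 and A·4 + B = 6. Subtracting gives A(4 − -3) = 6 − 4, so A = 2/7, and B = 4 − A·-3 = 34/7. Therefore
    y(x) = (2/7) x + 34/7.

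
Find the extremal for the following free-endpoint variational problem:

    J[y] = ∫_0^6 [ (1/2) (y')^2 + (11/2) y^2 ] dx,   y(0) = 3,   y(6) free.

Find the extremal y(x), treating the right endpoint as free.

The Lagrangian L = (1/2) (y')^2 + (11/2) y^2 gives
    ∂L/∂y = 11 y,   ∂L/∂y' = y'.
Euler-Lagrange: y'' − 11 y = 0.
With k = sqrt(11), the general solution is
    y(x) = A cosh(sqrt(11) x) + B sinh(sqrt(11) x).
Fixed left endpoint y(0) = 3 ⇒ A = 3.
The right endpoint x = 6 is free, so the natural (transversality) condition is ∂L/∂y' |_{x=6} = 0, i.e. y'(6) = 0.
Compute y'(x) = A k sinh(k x) + B k cosh(k x), so
    y'(6) = A k sinh(k·6) + B k cosh(k·6) = 0
    ⇒ B = −A tanh(k·6) = − 3 tanh(sqrt(11)·6).
Therefore the extremal is
    y(x) = 3 cosh(sqrt(11) x) − 3 tanh(sqrt(11)·6) sinh(sqrt(11) x).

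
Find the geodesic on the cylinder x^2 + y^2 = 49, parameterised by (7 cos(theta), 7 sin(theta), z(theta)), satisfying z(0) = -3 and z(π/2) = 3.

Parameterise the cylinder of radius R = 7 as
    r(θ) = (7 cos θ, 7 sin θ, z(θ)).
The arc-length element is
    ds = sqrt(49 + (dz/dθ)^2) dθ,
so the Lagrangian is L = sqrt(49 + z'^2).
L depends on z' only, not on z or θ, so ∂L/∂z = 0 and
    ∂L/∂z' = z' / sqrt(49 + z'^2).
The Euler-Lagrange equation gives
    d/dθ( z' / sqrt(49 + z'^2) ) = 0,
so z' is constant. Integrating once:
    z(θ) = a θ + b,
a helix on the cylinder (a straight line when the cylinder is unrolled). The constants a, b are determined by the endpoint conditions.
With endpoint conditions z(0) = -3 and z(π/2) = 3: from z(0) = b we get b = -3, and a·π/2 + -3 = 3 gives a = 12/π, so
    z(θ) = (12/π) θ − 3.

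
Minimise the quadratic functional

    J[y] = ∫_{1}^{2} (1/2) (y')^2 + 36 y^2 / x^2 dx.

The Lagrangian is L = (1/2) (y')^2 + 36 y^2 / x^2.
Compute ∂L/∂y = 72y/x^2, ∂L/∂y' = y'.
The Euler-Lagrange equation d/dx(∂L/∂y') − ∂L/∂y = 0 reduces to
    y'' − 72/x^2 · y = 0  (x > 0).
Its general solution is
    y(x) = A x^9 + B x^(-8),
with A, B fixed by the endpoint conditions.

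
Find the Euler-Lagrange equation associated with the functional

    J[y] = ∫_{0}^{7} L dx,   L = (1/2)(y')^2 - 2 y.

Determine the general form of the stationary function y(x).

The Lagrangian is L = (1/2)(y')^2 - 2 y.
∂L/∂y = -2.
∂L/∂y' = y'.
The Euler-Lagrange equation d/dx(∂L/∂y') − ∂L/∂y = 0 becomes:
    y'' + 2 = 0
General solution: y(x) = -x^2 + A x + B, where A and B are arbitrary constants fixed by the endpoint conditions.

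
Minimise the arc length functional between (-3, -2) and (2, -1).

Arc-length functional: J[y] = ∫ sqrt(1 + (y')^2) dx.
Lagrangian L = sqrt(1 + (y')^2) has no explicit y dependence, so ∂L/∂y = 0 and the Euler-Lagrange equation gives
    d/dx( y' / sqrt(1 + (y')^2) ) = 0  ⇒  y' / sqrt(1 + (y')^2) = const.
Hence y' is constant, so y(x) is affine.
Fitting the endpoints (-3, -2) and (2, -1):
    slope m = ((-1) − (-2)) / (2 − (-3)) = 1/5,
    intercept c = (-2) − m·(-3) = -7/5.
Extremal: y(x) = (1/5) x - 7/5.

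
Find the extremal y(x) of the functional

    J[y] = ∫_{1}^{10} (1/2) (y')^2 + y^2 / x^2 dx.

The Lagrangian is L = (1/2) (y')^2 + y^2 / x^2.
Compute ∂L/∂y = 2y/x^2, ∂L/∂y' = y'.
The Euler-Lagrange equation d/dx(∂L/∂y') − ∂L/∂y = 0 reduces to
    y'' − 2/x^2 · y = 0  (x > 0).
Its general solution is
    y(x) = A x^2 + B / x,
with A, B fixed by the endpoint conditions.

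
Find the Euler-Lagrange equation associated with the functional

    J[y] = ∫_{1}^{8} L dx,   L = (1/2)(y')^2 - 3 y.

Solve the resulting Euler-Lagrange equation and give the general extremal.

The Lagrangian is L = (1/2)(y')^2 - 3 y.
∂L/∂y = -3.
∂L/∂y' = y'.
The Euler-Lagrange equation d/dx(∂L/∂y') − ∂L/∂y = 0 becomes:
    y'' + 3 = 0
General solution: y(x) = -(3/2) x^2 + A x + B, where A and B are arbitrary constants fixed by the endpoint conditions.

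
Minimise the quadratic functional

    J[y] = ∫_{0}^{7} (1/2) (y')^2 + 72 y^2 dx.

The Lagrangian is L = (1/2) (y')^2 + 72 y^2.
Compute ∂L/∂y = 144y, ∂L/∂y' = y'.
The Euler-Lagrange equation d/dx(∂L/∂y') − ∂L/∂y = 0 reduces to
    y'' − 144 y = 0.
Its general solution is
    y(x) = A e^(12x) + B e^(−12x),
with A, B fixed by the endpoint conditions.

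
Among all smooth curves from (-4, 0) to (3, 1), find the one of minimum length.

Arc-length functional: J[y] = ∫ sqrt(1 + (y')^2) dx.
Lagrangian L = sqrt(1 + (y')^2) has no explicit y dependence, so ∂L/∂y = 0 and the Euler-Lagrange equation gives
    d/dx( y' / sqrt(1 + (y')^2) ) = 0  ⇒  y' / sqrt(1 + (y')^2) = const.
Hence y' is constant, so y(x) is affine.
Fitting the endpoints (-4, 0) and (3, 1):
    slope m = (1 − 0) / (3 − (-4)) = 1/7,
    intercept c = 0 − m·(-4) = 4/7.
Extremal: y(x) = (1/7) x + 4/7.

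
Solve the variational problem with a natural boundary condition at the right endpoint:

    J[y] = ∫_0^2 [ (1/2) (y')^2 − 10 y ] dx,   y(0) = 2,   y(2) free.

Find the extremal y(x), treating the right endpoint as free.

The Lagrangian L = (1/2) (y')^2 − 10 y gives
    ∂L/∂y = −10,   ∂L/∂y' = y'.
Euler-Lagrange: d/dx(y') − (−10) = 0, i.e. y'' + 10 = 0, so
    y(x) = −(10/2) x^2 + C1 x + C2.
Fixed left endpoint y(0) = 2 ⇒ C2 = 2.
The right endpoint x = 2 is free, so the natural (transversality) condition is ∂L/∂y' |_{x=2} = 0, i.e. y'(2) = 0.
Compute y'(x) = −10 x + C1, so y'(2) = −20 + C1 = 0 ⇒ C1 = 20.
Therefore the extremal is
    y(x) = −5 x^2 + 20 x + 2.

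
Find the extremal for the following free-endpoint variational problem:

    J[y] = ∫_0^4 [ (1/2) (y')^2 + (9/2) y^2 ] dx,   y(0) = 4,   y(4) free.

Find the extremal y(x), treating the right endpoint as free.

The Lagrangian L = (1/2) (y')^2 + (9/2) y^2 gives
    ∂L/∂y = 9 y,   ∂L/∂y' = y'.
Euler-Lagrange: y'' − 9 y = 0.
With k = 3, the general solution is
    y(x) = A cosh(3 x) + B sinh(3 x).
Fixed left endpoint y(0) = 4 ⇒ A = 4.
The right endpoint x = 4 is free, so the natural (transversality) condition is ∂L/∂y' |_{x=4} = 0, i.e. y'(4) = 0.
Compute y'(x) = A k sinh(k x) + B k cosh(k x), so
    y'(4) = A k sinh(k·4) + B k cosh(k·4) = 0
    ⇒ B = −A tanh(k·4) = − 4 tanh(3·4).
Therefore the extremal is
    y(x) = 4 cosh(3 x) − 4 tanh(3·4) sinh(3 x).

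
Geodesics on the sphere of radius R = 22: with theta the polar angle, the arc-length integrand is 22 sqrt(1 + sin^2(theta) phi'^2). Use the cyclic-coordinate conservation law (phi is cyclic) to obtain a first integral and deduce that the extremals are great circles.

On the sphere of radius R = 22 with spherical coordinates (θ, φ), the induced metric is
    ds^2 = 484(dθ^2 + sin^2(θ) dφ^2).
Parameterise by θ; the arc-length functional is
    J[φ] = ∫ 22 sqrt(1 + sin^2(θ) (dφ/dθ)^2) dθ,
so L = 22 sqrt(1 + sin^2(θ) φ'^2). Compute
    ∂L/∂φ = 0  (L has no explicit φ dependence),
    ∂L/∂φ' = 22 sin^2(θ) φ' / sqrt(1 + sin^2(θ) φ'^2).
Since ∂L/∂φ = 0, the Euler-Lagrange equation
    d/dθ(∂L/∂φ') − ∂L/∂φ = 0
reduces to d/dθ(∂L/∂φ') = 0, i.e. the momentum conjugate to φ is conserved:
    22 sin^2(θ) φ' / sqrt(1 + sin^2(θ) φ'^2) = C.
The overall factor of 22 is constant, so dividing through gives Clairaut's relation sin^2(θ) φ' / sqrt(1 + sin^2(θ) φ'^2) = C' (with C' = C/22). Solving for φ' and integrating gives the great-circle family
    cot(θ) = A cos(φ − φ_0),
i.e. the intersection of the sphere with a plane through the origin. The two constants A and φ_0 (equivalently C and one phase) are fixed by the two endpoint conditions.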